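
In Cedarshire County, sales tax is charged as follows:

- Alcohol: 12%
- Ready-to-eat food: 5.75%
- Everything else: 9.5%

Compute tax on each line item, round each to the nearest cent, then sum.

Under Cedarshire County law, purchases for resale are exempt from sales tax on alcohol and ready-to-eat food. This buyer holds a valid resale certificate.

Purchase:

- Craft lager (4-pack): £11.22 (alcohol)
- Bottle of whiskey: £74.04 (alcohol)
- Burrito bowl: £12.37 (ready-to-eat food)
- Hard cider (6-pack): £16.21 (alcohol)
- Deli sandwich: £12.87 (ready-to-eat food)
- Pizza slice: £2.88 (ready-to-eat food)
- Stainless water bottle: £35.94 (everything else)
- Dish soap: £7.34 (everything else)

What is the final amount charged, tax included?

£176.98

Craft lager (4-pack) £11.22: alcohol, buyer-exempt → 0% → £0.00
Bottle of whiskey £74.04: alcohol, buyer-exempt → 0% → £0.00
Burrito bowl £12.37: ready-to-eat food, buyer-exempt → 0% → £0.00
Hard cider (6-pack) £16.21: alcohol, buyer-exempt → 0% → £0.00
Deli sandwich £12.87: ready-to-eat food, buyer-exempt → 0% → £0.00
Pizza slice £2.88: ready-to-eat food, buyer-exempt → 0% → £0.00
Stainless water bottle £35.94: everything else → 9.5% → £3.41
Dish soap £7.34: everything else → 9.5% → £0.70
Subtotal = £172.87; tax = £4.11; total due = £176.98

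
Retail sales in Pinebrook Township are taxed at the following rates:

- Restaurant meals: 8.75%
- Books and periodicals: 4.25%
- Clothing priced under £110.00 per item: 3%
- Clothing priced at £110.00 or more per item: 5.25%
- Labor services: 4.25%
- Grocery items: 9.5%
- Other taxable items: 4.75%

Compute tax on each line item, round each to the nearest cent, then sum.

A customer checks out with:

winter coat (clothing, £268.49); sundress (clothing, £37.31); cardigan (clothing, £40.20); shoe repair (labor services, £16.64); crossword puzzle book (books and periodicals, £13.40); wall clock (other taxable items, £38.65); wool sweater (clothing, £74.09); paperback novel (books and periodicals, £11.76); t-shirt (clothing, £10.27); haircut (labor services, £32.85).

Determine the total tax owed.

£23.98

Winter coat £268.49: clothing, £110.00 or more → 5.25% → £14.10
Sundress £37.31: clothing, under £110.00 → 3% → £1.12
Cardigan £40.20: clothing, under £110.00 → 3% → £1.21
Shoe repair £16.64: labor services → 4.25% → £0.71
Crossword puzzle book £13.40: books and periodicals → 4.25% → £0.57
Wall clock £38.65: other taxable items → 4.75% → £1.84
Wool sweater £74.09: clothing, under £110.00 → 3% → £2.22
Paperback novel £11.76: books and periodicals → 4.25% → £0.50
T-shirt £10.27: clothing, under £110.00 → 3% → £0.31
Haircut £32.85: labor services → 4.25% → £1.40
Total tax = £14.10 + £1.12 + £1.21 + £0.71 + £0.57 + £1.84 + £2.22 + £0.50 + £0.31 + £1.40 = £23.98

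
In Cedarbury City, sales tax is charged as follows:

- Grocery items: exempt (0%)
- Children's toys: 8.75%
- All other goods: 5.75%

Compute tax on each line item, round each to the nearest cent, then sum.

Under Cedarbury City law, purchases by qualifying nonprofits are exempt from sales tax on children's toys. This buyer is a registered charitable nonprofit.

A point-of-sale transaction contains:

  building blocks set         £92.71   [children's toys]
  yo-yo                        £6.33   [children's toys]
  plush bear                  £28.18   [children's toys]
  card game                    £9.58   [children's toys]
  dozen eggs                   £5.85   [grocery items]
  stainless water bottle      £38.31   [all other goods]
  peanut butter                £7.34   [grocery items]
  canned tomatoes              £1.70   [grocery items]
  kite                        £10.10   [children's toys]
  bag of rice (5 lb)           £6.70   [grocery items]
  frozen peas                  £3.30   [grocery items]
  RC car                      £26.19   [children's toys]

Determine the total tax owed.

Building blocks set £92.71: children's toys, buyer-exempt → 0% → £0.00
Yo-yo £6.33: children's toys, buyer-exempt → 0% → £0.00
Plush bear £28.18: children's toys, buyer-exempt → 0% → £0.00
Card game £9.58: children's toys, buyer-exempt → 0% → £0.00
Dozen eggs £5.85: grocery items → 0% → £0.00
Stainless water bottle £38.31: all other goods → 5.75% → £2.20
Peanut butter £7.34: grocery items → 0% → £0.00
Canned tomatoes £1.70: grocery items → 0% → £0.00
Kite £10.10: children's toys, buyer-exempt → 0% → £0.00
Bag of rice (5 lb) £6.70: grocery items → 0% → £0.00
Frozen peas £3.30: grocery items → 0% → £0.00
RC car £26.19: children's toys, buyer-exempt → 0% → £0.00
Total tax = £2.20

£2.20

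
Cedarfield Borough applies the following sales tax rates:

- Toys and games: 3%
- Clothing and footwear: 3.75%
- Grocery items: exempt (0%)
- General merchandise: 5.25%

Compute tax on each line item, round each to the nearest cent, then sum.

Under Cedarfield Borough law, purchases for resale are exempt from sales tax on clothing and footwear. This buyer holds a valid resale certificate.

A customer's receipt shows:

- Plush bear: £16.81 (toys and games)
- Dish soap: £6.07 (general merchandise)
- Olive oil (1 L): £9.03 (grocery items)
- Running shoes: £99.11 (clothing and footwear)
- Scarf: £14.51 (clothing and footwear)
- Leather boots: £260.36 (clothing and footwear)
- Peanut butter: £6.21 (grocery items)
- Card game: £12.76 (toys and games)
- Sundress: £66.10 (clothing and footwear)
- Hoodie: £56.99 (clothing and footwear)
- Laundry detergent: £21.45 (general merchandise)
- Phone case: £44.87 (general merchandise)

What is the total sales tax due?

£4.69

Plush bear £16.81: toys and games → 3% → £0.50
Dish soap £6.07: general merchandise → 5.25% → £0.32
Olive oil (1 L) £9.03: grocery items → 0% → £0.00
Running shoes £99.11: clothing and footwear, buyer-exempt → 0% → £0.00
Scarf £14.51: clothing and footwear, buyer-exempt → 0% → £0.00
Leather boots £260.36: clothing and footwear, buyer-exempt → 0% → £0.00
Peanut butter £6.21: grocery items → 0% → £0.00
Card game £12.76: toys and games → 3% → £0.38
Sundress £66.10: clothing and footwear, buyer-exempt → 0% → £0.00
Hoodie £56.99: clothing and footwear, buyer-exempt → 0% → £0.00
Laundry detergent £21.45: general merchandise → 5.25% → £1.13
Phone case £44.87: general merchandise → 5.25% → £2.36
Total tax = £0.50 + £0.32 + £0.38 + £1.13 + £2.36 = £4.69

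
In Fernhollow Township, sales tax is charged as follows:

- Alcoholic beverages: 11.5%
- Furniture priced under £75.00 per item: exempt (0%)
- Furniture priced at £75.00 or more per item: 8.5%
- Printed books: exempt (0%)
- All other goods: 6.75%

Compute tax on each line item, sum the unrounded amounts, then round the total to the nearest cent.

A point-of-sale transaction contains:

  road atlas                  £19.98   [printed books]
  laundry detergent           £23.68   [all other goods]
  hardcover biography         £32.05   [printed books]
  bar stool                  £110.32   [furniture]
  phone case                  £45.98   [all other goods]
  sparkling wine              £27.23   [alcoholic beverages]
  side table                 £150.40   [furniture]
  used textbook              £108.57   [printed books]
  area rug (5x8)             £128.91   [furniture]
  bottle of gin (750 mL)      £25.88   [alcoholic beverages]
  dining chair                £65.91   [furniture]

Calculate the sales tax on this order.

Road atlas £19.98: printed books → 0% → £0.00
Laundry detergent £23.68: all other goods → 6.75% → £1.5984
Hardcover biography £32.05: printed books → 0% → £0.00
Bar stool £110.32: furniture, £75.00 or more → 8.5% → £9.3772
Phone case £45.98: all other goods → 6.75% → £3.10365
Sparkling wine £27.23: alcoholic beverages → 11.5% → £3.13145
Side table £150.40: furniture, £75.00 or more → 8.5% → £12.784
Used textbook £108.57: printed books → 0% → £0.00
Area rug (5x8) £128.91: furniture, £75.00 or more → 8.5% → £10.95735
Bottle of gin (750 mL) £25.88: alcoholic beverages → 11.5% → £2.9762
Dining chair £65.91: furniture, under £75.00 → 0% → £0.00
Unrounded tax sum = £43.92825 → £43.93

£43.93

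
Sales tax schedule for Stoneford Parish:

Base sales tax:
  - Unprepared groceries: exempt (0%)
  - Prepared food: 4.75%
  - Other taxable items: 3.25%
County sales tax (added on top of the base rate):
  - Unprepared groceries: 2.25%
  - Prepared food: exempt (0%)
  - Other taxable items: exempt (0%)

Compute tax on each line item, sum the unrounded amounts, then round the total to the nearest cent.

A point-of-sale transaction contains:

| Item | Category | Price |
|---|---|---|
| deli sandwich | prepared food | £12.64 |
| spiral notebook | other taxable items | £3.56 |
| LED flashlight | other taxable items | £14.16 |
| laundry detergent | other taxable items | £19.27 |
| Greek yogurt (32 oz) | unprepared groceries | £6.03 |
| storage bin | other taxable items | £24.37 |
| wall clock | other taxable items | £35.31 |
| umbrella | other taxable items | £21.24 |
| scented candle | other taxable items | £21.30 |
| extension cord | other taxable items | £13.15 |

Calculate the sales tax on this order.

Deli sandwich £12.64: prepared food → 4.75% + 0% county = 4.75% → £0.6004
Spiral notebook £3.56: other taxable items → 3.25% + 0% county = 3.25% → £0.1157
LED flashlight £14.16: other taxable items → 3.25% + 0% county = 3.25% → £0.4602
Laundry detergent £19.27: other taxable items → 3.25% + 0% county = 3.25% → £0.626275
Greek yogurt (32 oz) £6.03: unprepared groceries → 0% + 2.25% county = 2.25% → £0.135675
Storage bin £24.37: other taxable items → 3.25% + 0% county = 3.25% → £0.792025
Wall clock £35.31: other taxable items → 3.25% + 0% county = 3.25% → £1.147575
Umbrella £21.24: other taxable items → 3.25% + 0% county = 3.25% → £0.6903
Scented candle £21.30: other taxable items → 3.25% + 0% county = 3.25% → £0.69225
Extension cord £13.15: other taxable items → 3.25% + 0% county = 3.25% → £0.427375
Unrounded tax sum = £5.687775 → £5.69

£5.69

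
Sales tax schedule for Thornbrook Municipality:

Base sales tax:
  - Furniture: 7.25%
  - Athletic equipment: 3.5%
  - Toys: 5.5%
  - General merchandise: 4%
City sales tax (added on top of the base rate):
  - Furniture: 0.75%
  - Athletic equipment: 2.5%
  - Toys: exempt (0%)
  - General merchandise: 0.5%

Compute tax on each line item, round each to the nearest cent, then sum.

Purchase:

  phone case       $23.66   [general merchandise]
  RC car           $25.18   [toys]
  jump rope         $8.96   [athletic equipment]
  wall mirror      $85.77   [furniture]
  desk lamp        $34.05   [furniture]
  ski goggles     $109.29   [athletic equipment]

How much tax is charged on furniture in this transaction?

Wall mirror $85.77: furniture → 7.25% + 0.75% city = 8% → $6.86
Desk lamp $34.05: furniture → 7.25% + 0.75% city = 8% → $2.72
Tax on furniture = $6.86 + $2.72 = $9.58

$9.58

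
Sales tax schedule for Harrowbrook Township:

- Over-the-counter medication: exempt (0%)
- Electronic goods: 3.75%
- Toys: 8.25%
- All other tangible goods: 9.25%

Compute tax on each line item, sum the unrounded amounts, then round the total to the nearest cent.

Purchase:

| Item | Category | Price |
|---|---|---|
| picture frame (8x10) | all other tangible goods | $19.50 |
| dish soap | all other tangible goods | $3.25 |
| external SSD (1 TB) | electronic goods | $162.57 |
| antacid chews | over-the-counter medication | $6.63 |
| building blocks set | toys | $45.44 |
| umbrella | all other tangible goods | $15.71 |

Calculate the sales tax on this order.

$13.40

Picture frame (8x10) $19.50: all other tangible goods → 9.25% → $1.80375
Dish soap $3.25: all other tangible goods → 9.25% → $0.300625
External SSD (1 TB) $162.57: electronic goods → 3.75% → $6.096375
Antacid chews $6.63: over-the-counter medication → 0% → $0.00
Building blocks set $45.44: toys → 8.25% → $3.7488
Umbrella $15.71: all other tangible goods → 9.25% → $1.453175
Unrounded tax sum = $13.402725 → $13.40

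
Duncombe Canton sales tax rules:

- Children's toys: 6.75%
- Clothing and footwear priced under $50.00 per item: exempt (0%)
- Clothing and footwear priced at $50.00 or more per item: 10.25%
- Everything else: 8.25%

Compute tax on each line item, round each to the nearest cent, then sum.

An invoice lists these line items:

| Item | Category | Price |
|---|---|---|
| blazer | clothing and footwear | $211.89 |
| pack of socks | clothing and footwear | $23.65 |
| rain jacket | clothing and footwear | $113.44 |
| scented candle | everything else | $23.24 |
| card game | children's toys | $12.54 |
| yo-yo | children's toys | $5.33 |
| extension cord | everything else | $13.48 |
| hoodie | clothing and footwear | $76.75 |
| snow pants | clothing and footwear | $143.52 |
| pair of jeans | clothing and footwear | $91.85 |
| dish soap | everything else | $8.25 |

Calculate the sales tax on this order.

Blazer $211.89: clothing and footwear, $50.00 or more → 10.25% → $21.72
Pack of socks $23.65: clothing and footwear, under $50.00 → 0% → $0.00
Rain jacket $113.44: clothing and footwear, $50.00 or more → 10.25% → $11.63
Scented candle $23.24: everything else → 8.25% → $1.92
Card game $12.54: children's toys → 6.75% → $0.85
Yo-yo $5.33: children's toys → 6.75% → $0.36
Extension cord $13.48: everything else → 8.25% → $1.11
Hoodie $76.75: clothing and footwear, $50.00 or more → 10.25% → $7.87
Snow pants $143.52: clothing and footwear, $50.00 or more → 10.25% → $14.71
Pair of jeans $91.85: clothing and footwear, $50.00 or more → 10.25% → $9.41
Dish soap $8.25: everything else → 8.25% → $0.68
Total tax = $21.72 + $11.63 + $1.92 + $0.85 + $0.36 + $1.11 + $7.87 + $14.71 + $9.41 + $0.68 = $70.26

$70.26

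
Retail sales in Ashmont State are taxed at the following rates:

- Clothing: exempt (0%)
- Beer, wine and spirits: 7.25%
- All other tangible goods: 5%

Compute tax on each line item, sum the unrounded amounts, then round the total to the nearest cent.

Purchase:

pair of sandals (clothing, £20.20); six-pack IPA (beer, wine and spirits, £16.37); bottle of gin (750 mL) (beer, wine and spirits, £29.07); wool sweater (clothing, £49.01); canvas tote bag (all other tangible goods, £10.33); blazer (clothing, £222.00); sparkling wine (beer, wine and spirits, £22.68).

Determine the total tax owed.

Pair of sandals £20.20: clothing → 0% → £0.00
Six-pack IPA £16.37: beer, wine and spirits → 7.25% → £1.186825
Bottle of gin (750 mL) £29.07: beer, wine and spirits → 7.25% → £2.107575
Wool sweater £49.01: clothing → 0% → £0.00
Canvas tote bag £10.33: all other tangible goods → 5% → £0.5165
Blazer £222.00: clothing → 0% → £0.00
Sparkling wine £22.68: beer, wine and spirits → 7.25% → £1.6443
Unrounded tax sum = £5.4552 → £5.46

£5.46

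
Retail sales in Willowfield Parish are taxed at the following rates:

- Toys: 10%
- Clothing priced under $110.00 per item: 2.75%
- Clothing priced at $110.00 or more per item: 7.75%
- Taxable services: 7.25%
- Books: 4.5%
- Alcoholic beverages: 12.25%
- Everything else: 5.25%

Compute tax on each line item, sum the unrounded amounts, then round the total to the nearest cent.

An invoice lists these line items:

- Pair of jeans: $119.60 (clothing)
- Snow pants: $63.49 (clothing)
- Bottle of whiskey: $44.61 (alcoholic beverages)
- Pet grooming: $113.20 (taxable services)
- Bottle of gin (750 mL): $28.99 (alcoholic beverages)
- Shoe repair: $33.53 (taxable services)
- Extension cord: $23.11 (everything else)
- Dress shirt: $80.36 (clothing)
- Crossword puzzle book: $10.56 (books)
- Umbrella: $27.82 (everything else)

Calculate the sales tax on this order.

$36.03

Pair of jeans $119.60: clothing, $110.00 or more → 7.75% → $9.269
Snow pants $63.49: clothing, under $110.00 → 2.75% → $1.745975
Bottle of whiskey $44.61: alcoholic beverages → 12.25% → $5.464725
Pet grooming $113.20: taxable services → 7.25% → $8.207
Bottle of gin (750 mL) $28.99: alcoholic beverages → 12.25% → $3.551275
Shoe repair $33.53: taxable services → 7.25% → $2.430925
Extension cord $23.11: everything else → 5.25% → $1.213275
Dress shirt $80.36: clothing, under $110.00 → 2.75% → $2.2099
Crossword puzzle book $10.56: books → 4.5% → $0.4752
Umbrella $27.82: everything else → 5.25% → $1.46055
Unrounded tax sum = $36.027825 → $36.03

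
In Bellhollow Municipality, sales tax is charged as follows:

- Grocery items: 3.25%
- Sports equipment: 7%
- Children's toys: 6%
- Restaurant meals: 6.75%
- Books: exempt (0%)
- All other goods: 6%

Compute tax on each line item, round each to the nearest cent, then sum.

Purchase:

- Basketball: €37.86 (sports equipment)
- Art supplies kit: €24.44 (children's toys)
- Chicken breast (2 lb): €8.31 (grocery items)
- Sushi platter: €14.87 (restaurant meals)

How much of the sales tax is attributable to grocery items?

Chicken breast (2 lb) €8.31: grocery items → 3.25% → €0.27
Tax on grocery items = €0.27

€0.27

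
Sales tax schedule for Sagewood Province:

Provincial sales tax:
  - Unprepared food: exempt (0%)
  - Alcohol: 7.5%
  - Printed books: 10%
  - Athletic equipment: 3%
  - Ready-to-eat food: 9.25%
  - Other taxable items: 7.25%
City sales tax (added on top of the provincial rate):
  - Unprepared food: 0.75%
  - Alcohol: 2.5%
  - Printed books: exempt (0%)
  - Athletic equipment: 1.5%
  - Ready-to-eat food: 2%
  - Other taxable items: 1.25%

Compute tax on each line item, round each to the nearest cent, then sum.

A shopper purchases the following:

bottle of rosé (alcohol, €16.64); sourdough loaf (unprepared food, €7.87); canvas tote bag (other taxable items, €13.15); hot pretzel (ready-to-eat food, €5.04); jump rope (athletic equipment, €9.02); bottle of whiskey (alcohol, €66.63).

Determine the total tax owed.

€10.48

Bottle of rosé €16.64: alcohol → 7.5% + 2.5% city = 10% → €1.66
Sourdough loaf €7.87: unprepared food → 0% + 0.75% city = 0.75% → €0.06
Canvas tote bag €13.15: other taxable items → 7.25% + 1.25% city = 8.5% → €1.12
Hot pretzel €5.04: ready-to-eat food → 9.25% + 2% city = 11.25% → €0.57
Jump rope €9.02: athletic equipment → 3% + 1.5% city = 4.5% → €0.41
Bottle of whiskey €66.63: alcohol → 7.5% + 2.5% city = 10% → €6.66
Total tax = €1.66 + €0.06 + €1.12 + €0.57 + €0.41 + €6.66 = €10.48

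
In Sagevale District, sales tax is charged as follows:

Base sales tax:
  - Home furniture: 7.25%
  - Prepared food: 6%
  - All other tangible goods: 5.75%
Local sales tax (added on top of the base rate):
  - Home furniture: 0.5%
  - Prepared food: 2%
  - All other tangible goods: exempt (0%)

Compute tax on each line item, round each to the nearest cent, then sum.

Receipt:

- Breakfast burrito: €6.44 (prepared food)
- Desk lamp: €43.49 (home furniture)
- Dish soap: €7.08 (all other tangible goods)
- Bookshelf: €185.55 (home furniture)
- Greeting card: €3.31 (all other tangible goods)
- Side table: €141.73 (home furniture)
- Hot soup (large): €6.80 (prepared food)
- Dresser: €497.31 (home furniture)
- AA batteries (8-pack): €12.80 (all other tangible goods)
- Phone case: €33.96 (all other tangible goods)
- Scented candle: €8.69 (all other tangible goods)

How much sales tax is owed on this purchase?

€72.12

Breakfast burrito €6.44: prepared food → 6% + 2% local = 8% → €0.52
Desk lamp €43.49: home furniture → 7.25% + 0.5% local = 7.75% → €3.37
Dish soap €7.08: all other tangible goods → 5.75% + 0% local = 5.75% → €0.41
Bookshelf €185.55: home furniture → 7.25% + 0.5% local = 7.75% → €14.38
Greeting card €3.31: all other tangible goods → 5.75% + 0% local = 5.75% → €0.19
Side table €141.73: home furniture → 7.25% + 0.5% local = 7.75% → €10.98
Hot soup (large) €6.80: prepared food → 6% + 2% local = 8% → €0.54
Dresser €497.31: home furniture → 7.25% + 0.5% local = 7.75% → €38.54
AA batteries (8-pack) €12.80: all other tangible goods → 5.75% + 0% local = 5.75% → €0.74
Phone case €33.96: all other tangible goods → 5.75% + 0% local = 5.75% → €1.95
Scented candle €8.69: all other tangible goods → 5.75% + 0% local = 5.75% → €0.50
Total tax = €0.52 + €3.37 + €0.41 + €14.38 + €0.19 + €10.98 + €0.54 + €38.54 + €0.74 + €1.95 + €0.50 = €72.12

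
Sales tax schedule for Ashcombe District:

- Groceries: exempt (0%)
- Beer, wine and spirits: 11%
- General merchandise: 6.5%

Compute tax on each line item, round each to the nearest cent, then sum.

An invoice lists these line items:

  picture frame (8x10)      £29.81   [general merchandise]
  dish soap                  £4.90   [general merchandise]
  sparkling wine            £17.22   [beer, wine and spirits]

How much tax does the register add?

£4.15

Picture frame (8x10) £29.81: general merchandise → 6.5% → £1.94
Dish soap £4.90: general merchandise → 6.5% → £0.32
Sparkling wine £17.22: beer, wine and spirits → 11% → £1.89
Total tax = £1.94 + £0.32 + £1.89 = £4.15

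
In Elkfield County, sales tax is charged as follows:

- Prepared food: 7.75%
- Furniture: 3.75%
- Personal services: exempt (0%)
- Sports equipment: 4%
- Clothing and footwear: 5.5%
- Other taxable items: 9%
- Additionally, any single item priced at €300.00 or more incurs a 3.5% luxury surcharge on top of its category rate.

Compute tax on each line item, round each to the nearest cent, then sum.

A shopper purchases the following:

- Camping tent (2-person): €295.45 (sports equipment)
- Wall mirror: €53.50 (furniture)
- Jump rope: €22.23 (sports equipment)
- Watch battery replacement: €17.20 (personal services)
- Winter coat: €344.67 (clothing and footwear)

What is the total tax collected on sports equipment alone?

€12.71

Camping tent (2-person) €295.45: sports equipment → 4% → €11.82
Jump rope €22.23: sports equipment → 4% → €0.89
Tax on sports equipment = €11.82 + €0.89 = €12.71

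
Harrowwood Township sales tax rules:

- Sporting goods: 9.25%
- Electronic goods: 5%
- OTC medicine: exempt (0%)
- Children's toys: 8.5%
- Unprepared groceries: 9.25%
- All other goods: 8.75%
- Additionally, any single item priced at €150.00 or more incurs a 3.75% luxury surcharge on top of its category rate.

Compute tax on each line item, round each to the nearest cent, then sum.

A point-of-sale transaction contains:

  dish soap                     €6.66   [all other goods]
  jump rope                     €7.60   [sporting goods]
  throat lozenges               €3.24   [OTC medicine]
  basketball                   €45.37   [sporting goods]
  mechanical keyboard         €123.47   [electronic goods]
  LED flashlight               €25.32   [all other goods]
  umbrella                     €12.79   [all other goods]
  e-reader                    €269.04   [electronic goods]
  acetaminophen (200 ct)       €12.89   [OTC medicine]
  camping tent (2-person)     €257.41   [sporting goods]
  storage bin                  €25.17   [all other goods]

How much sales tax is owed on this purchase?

Dish soap €6.66: all other goods → 8.75% → €0.58
Jump rope €7.60: sporting goods → 9.25% → €0.70
Throat lozenges €3.24: OTC medicine → 0% → €0.00
Basketball €45.37: sporting goods → 9.25% → €4.20
Mechanical keyboard €123.47: electronic goods → 5% → €6.17
LED flashlight €25.32: all other goods → 8.75% → €2.22
Umbrella €12.79: all other goods → 8.75% → €1.12
E-reader €269.04: electronic goods → 5% + 3.75% surcharge = 8.75% → €23.54
Acetaminophen (200 ct) €12.89: OTC medicine → 0% → €0.00
Camping tent (2-person) €257.41: sporting goods → 9.25% + 3.75% surcharge = 13% → €33.46
Storage bin €25.17: all other goods → 8.75% → €2.20
Total tax = €0.58 + €0.70 + €4.20 + €6.17 + €2.22 + €1.12 + €23.54 + €33.46 + €2.20 = €74.19

€74.19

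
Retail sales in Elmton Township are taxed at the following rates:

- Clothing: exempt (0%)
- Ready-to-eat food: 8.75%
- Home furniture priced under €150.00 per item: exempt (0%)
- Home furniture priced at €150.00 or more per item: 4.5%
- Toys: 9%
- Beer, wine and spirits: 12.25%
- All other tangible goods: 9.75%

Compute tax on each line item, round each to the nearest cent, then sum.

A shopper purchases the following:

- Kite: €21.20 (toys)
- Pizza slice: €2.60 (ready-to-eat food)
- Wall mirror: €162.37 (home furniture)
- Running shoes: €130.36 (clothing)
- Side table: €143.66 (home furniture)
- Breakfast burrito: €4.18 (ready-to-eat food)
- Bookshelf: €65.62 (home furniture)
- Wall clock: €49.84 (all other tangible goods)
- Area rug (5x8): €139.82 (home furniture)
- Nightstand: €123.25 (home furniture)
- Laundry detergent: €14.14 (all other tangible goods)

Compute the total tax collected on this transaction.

Kite €21.20: toys → 9% → €1.91
Pizza slice €2.60: ready-to-eat food → 8.75% → €0.23
Wall mirror €162.37: home furniture, €150.00 or more → 4.5% → €7.31
Running shoes €130.36: clothing → 0% → €0.00
Side table €143.66: home furniture, under €150.00 → 0% → €0.00
Breakfast burrito €4.18: ready-to-eat food → 8.75% → €0.37
Bookshelf €65.62: home furniture, under €150.00 → 0% → €0.00
Wall clock €49.84: all other tangible goods → 9.75% → €4.86
Area rug (5x8) €139.82: home furniture, under €150.00 → 0% → €0.00
Nightstand €123.25: home furniture, under €150.00 → 0% → €0.00
Laundry detergent €14.14: all other tangible goods → 9.75% → €1.38
Total tax = €1.91 + €0.23 + €7.31 + €0.37 + €4.86 + €1.38 = €16.06

€16.06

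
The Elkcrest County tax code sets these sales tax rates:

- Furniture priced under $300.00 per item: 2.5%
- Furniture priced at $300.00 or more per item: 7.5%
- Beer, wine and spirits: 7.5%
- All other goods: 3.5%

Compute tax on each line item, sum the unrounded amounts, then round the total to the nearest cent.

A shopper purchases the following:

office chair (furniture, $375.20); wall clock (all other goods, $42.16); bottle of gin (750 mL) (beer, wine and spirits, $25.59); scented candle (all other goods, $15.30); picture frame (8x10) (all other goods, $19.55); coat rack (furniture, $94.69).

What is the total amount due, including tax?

Office chair $375.20: furniture, $300.00 or more → 7.5% → $28.14
Wall clock $42.16: all other goods → 3.5% → $1.4756
Bottle of gin (750 mL) $25.59: beer, wine and spirits → 7.5% → $1.91925
Scented candle $15.30: all other goods → 3.5% → $0.5355
Picture frame (8x10) $19.55: all other goods → 3.5% → $0.68425
Coat rack $94.69: furniture, under $300.00 → 2.5% → $2.36725
Subtotal = $572.49; unrounded tax = $35.12185 → $35.12; total due = $607.61

$607.61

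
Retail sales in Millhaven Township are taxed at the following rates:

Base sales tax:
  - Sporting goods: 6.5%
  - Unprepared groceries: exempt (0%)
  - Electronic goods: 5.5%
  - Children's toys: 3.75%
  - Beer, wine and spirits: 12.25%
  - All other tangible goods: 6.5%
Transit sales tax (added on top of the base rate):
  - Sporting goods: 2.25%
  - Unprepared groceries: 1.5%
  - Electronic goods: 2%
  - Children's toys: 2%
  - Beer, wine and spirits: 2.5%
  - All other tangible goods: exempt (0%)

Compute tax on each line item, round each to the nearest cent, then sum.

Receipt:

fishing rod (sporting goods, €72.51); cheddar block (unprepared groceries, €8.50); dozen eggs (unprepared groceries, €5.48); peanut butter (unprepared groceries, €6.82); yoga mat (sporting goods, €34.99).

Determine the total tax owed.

€9.71

Fishing rod €72.51: sporting goods → 6.5% + 2.25% transit = 8.75% → €6.34
Cheddar block €8.50: unprepared groceries → 0% + 1.5% transit = 1.5% → €0.13
Dozen eggs €5.48: unprepared groceries → 0% + 1.5% transit = 1.5% → €0.08
Peanut butter €6.82: unprepared groceries → 0% + 1.5% transit = 1.5% → €0.10
Yoga mat €34.99: sporting goods → 6.5% + 2.25% transit = 8.75% → €3.06
Total tax = €6.34 + €0.13 + €0.08 + €0.10 + €3.06 = €9.71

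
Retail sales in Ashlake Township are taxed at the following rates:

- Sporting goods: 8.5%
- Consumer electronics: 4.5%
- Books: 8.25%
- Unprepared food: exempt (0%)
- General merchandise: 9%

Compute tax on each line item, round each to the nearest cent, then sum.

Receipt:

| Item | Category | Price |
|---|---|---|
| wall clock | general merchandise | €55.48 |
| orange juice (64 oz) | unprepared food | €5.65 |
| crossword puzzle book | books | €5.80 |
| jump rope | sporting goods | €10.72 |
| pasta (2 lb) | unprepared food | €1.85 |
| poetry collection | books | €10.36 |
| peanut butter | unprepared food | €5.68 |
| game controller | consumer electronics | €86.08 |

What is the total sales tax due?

Wall clock €55.48: general merchandise → 9% → €4.99
Orange juice (64 oz) €5.65: unprepared food → 0% → €0.00
Crossword puzzle book €5.80: books → 8.25% → €0.48
Jump rope €10.72: sporting goods → 8.5% → €0.91
Pasta (2 lb) €1.85: unprepared food → 0% → €0.00
Poetry collection €10.36: books → 8.25% → €0.85
Peanut butter €5.68: unprepared food → 0% → €0.00
Game controller €86.08: consumer electronics → 4.5% → €3.87
Total tax = €4.99 + €0.48 + €0.91 + €0.85 + €3.87 = €11.10

€11.10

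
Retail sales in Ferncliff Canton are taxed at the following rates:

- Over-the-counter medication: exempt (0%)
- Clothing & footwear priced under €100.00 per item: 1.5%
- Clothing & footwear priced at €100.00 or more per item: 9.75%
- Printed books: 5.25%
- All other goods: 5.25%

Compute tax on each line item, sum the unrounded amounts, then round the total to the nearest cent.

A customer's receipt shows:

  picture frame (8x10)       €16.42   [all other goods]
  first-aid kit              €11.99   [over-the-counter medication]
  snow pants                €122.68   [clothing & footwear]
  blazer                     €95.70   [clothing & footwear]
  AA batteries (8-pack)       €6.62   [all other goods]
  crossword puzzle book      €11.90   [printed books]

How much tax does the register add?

€15.23

Picture frame (8x10) €16.42: all other goods → 5.25% → €0.86205
First-aid kit €11.99: over-the-counter medication → 0% → €0.00
Snow pants €122.68: clothing & footwear, €100.00 or more → 9.75% → €11.9613
Blazer €95.70: clothing & footwear, under €100.00 → 1.5% → €1.4355
AA batteries (8-pack) €6.62: all other goods → 5.25% → €0.34755
Crossword puzzle book €11.90: printed books → 5.25% → €0.62475
Unrounded tax sum = €15.23115 → €15.23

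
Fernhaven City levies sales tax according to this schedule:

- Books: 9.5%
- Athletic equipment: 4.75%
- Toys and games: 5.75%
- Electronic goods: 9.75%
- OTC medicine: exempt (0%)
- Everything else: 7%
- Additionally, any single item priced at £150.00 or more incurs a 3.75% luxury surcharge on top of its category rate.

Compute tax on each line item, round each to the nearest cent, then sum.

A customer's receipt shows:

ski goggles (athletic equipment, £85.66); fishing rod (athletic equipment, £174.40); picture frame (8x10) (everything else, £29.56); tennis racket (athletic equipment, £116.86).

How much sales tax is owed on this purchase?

Ski goggles £85.66: athletic equipment → 4.75% → £4.07
Fishing rod £174.40: athletic equipment → 4.75% + 3.75% surcharge = 8.5% → £14.82
Picture frame (8x10) £29.56: everything else → 7% → £2.07
Tennis racket £116.86: athletic equipment → 4.75% → £5.55
Total tax = £4.07 + £14.82 + £2.07 + £5.55 = £26.51

£26.51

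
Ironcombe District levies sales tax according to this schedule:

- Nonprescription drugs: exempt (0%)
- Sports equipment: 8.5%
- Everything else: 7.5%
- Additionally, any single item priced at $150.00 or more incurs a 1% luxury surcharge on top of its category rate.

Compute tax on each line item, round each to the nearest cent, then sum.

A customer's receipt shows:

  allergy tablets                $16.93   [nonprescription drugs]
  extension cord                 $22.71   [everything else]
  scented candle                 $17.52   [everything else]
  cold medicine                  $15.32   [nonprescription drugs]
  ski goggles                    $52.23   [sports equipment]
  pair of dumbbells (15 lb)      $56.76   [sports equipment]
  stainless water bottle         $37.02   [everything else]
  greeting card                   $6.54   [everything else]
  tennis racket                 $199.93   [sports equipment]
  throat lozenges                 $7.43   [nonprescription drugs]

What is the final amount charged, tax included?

Allergy tablets $16.93: nonprescription drugs → 0% → $0.00
Extension cord $22.71: everything else → 7.5% → $1.70
Scented candle $17.52: everything else → 7.5% → $1.31
Cold medicine $15.32: nonprescription drugs → 0% → $0.00
Ski goggles $52.23: sports equipment → 8.5% → $4.44
Pair of dumbbells (15 lb) $56.76: sports equipment → 8.5% → $4.82
Stainless water bottle $37.02: everything else → 7.5% → $2.78
Greeting card $6.54: everything else → 7.5% → $0.49
Tennis racket $199.93: sports equipment → 8.5% + 1% surcharge = 9.5% → $18.99
Throat lozenges $7.43: nonprescription drugs → 0% → $0.00
Subtotal = $432.39; tax = $34.53; total due = $466.92

$466.92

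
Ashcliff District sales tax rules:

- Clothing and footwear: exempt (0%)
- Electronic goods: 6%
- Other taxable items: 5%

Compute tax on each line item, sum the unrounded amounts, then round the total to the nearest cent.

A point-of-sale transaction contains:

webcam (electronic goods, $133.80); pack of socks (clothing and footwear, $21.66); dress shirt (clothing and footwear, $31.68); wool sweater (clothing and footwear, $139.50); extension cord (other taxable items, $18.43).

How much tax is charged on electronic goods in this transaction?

$8.03

Webcam $133.80: electronic goods → 6% → $8.028
Tax on electronic goods: unrounded sum = $8.028 → $8.03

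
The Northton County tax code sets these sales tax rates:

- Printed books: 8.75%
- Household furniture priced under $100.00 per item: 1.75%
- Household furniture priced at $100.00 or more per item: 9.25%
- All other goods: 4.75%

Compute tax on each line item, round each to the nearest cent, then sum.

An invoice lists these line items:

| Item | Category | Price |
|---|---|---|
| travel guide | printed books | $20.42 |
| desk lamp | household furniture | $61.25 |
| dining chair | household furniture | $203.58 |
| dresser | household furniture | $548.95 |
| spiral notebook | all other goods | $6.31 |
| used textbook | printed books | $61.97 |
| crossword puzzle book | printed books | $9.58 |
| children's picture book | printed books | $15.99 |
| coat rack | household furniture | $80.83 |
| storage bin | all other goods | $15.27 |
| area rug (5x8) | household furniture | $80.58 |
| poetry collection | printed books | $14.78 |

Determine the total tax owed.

Travel guide $20.42: printed books → 8.75% → $1.79
Desk lamp $61.25: household furniture, under $100.00 → 1.75% → $1.07
Dining chair $203.58: household furniture, $100.00 or more → 9.25% → $18.83
Dresser $548.95: household furniture, $100.00 or more → 9.25% → $50.78
Spiral notebook $6.31: all other goods → 4.75% → $0.30
Used textbook $61.97: printed books → 8.75% → $5.42
Crossword puzzle book $9.58: printed books → 8.75% → $0.84
Children's picture book $15.99: printed books → 8.75% → $1.40
Coat rack $80.83: household furniture, under $100.00 → 1.75% → $1.41
Storage bin $15.27: all other goods → 4.75% → $0.73
Area rug (5x8) $80.58: household furniture, under $100.00 → 1.75% → $1.41
Poetry collection $14.78: printed books → 8.75% → $1.29
Total tax = $1.79 + $1.07 + $18.83 + $50.78 + $0.30 + $5.42 + $0.84 + $1.40 + $1.41 + $0.73 + $1.41 + $1.29 = $85.27

$85.27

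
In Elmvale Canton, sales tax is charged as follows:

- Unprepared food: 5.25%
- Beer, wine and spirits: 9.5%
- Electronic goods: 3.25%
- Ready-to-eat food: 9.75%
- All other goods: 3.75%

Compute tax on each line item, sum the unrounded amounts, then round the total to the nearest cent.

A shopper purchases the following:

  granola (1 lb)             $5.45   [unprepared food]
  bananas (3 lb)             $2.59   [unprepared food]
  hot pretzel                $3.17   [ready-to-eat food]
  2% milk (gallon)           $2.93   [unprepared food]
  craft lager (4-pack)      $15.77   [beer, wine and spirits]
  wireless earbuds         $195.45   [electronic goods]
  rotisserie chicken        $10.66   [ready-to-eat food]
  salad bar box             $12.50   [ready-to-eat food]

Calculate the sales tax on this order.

$10.99

Granola (1 lb) $5.45: unprepared food → 5.25% → $0.286125
Bananas (3 lb) $2.59: unprepared food → 5.25% → $0.135975
Hot pretzel $3.17: ready-to-eat food → 9.75% → $0.309075
2% milk (gallon) $2.93: unprepared food → 5.25% → $0.153825
Craft lager (4-pack) $15.77: beer, wine and spirits → 9.5% → $1.49815
Wireless earbuds $195.45: electronic goods → 3.25% → $6.352125
Rotisserie chicken $10.66: ready-to-eat food → 9.75% → $1.03935
Salad bar box $12.50: ready-to-eat food → 9.75% → $1.21875
Unrounded tax sum = $10.993375 → $10.99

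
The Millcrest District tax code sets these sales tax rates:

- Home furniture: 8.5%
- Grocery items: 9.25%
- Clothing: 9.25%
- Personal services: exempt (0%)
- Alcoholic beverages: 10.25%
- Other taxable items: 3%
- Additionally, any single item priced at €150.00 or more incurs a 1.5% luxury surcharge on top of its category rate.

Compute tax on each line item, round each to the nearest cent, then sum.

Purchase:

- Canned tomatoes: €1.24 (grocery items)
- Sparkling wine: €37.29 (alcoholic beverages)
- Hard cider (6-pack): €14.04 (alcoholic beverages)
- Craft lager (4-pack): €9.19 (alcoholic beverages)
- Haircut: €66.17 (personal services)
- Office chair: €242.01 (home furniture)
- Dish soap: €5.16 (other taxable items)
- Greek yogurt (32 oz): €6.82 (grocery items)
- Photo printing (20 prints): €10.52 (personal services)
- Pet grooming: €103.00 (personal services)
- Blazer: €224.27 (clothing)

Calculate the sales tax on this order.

€55.40

Canned tomatoes €1.24: grocery items → 9.25% → €0.11
Sparkling wine €37.29: alcoholic beverages → 10.25% → €3.82
Hard cider (6-pack) €14.04: alcoholic beverages → 10.25% → €1.44
Craft lager (4-pack) €9.19: alcoholic beverages → 10.25% → €0.94
Haircut €66.17: personal services → 0% → €0.00
Office chair €242.01: home furniture → 8.5% + 1.5% surcharge = 10% → €24.20
Dish soap €5.16: other taxable items → 3% → €0.15
Greek yogurt (32 oz) €6.82: grocery items → 9.25% → €0.63
Photo printing (20 prints) €10.52: personal services → 0% → €0.00
Pet grooming €103.00: personal services → 0% → €0.00
Blazer €224.27: clothing → 9.25% + 1.5% surcharge = 10.75% → €24.11
Total tax = €0.11 + €3.82 + €1.44 + €0.94 + €24.20 + €0.15 + €0.63 + €24.11 = €55.40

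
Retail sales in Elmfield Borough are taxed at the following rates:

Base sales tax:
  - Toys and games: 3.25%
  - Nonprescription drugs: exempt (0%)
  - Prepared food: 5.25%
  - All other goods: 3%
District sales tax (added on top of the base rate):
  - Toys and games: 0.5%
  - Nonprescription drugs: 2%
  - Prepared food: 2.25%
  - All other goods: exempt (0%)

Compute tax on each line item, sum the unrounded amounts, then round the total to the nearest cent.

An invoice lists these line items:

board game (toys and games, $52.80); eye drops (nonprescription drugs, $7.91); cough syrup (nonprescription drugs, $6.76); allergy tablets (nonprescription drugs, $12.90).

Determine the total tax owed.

Board game $52.80: toys and games → 3.25% + 0.5% district = 3.75% → $1.98
Eye drops $7.91: nonprescription drugs → 0% + 2% district = 2% → $0.1582
Cough syrup $6.76: nonprescription drugs → 0% + 2% district = 2% → $0.1352
Allergy tablets $12.90: nonprescription drugs → 0% + 2% district = 2% → $0.258
Unrounded tax sum = $2.5314 → $2.53

$2.53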